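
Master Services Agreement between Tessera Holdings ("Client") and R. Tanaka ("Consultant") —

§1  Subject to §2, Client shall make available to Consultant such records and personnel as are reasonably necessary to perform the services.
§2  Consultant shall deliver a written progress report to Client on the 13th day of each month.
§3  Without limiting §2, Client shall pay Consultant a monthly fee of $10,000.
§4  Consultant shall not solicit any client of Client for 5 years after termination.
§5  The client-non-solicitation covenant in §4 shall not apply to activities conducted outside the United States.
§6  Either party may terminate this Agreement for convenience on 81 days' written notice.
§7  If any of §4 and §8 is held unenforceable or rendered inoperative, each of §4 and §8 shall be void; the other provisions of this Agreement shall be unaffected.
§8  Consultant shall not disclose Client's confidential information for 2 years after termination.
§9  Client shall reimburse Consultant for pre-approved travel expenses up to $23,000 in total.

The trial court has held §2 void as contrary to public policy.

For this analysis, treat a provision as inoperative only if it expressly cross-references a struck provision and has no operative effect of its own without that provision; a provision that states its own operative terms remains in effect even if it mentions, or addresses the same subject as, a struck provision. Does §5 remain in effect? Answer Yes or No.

§2 is struck. Although §3 refers to §2, its operative terms do not depend on §2, so it remains in effect. §1 mentions §2 but its own obligation stands independently of §2, so §1 is not affected. Nothing else in the Agreement is defined by reference to §2. §7 ties §4 and §8 together, but none of those is affected here; the remaining provisions continue in force under §7. That leaves §1, §3, §4, §5, §6, §7, §8, and §9 in effect. §5 is among the surviving provisions, so the answer is yes.

Yes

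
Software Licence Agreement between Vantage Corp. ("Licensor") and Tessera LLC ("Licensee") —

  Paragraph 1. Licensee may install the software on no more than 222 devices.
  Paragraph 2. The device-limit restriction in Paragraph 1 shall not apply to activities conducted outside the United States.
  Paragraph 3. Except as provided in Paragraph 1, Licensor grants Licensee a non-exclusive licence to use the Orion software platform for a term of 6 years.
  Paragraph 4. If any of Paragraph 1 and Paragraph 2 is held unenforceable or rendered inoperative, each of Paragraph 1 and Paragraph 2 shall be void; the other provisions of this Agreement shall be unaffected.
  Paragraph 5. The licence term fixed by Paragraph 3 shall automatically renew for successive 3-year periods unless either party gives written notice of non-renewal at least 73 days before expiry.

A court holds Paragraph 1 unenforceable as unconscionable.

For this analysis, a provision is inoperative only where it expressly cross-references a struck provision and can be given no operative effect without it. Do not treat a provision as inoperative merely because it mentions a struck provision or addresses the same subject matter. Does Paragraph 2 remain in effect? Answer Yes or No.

Paragraph 1 is struck. Paragraph 2 operates only by reference to Paragraph 1, so it falls with Paragraph 1. Although Paragraph 3 refers to Paragraph 1, its operative terms do not depend on Paragraph 1, so it remains in effect. Paragraph 4 declares Paragraph 1 and Paragraph 2 mutually dependent; since one of them has fallen, all of them are of no effect. The remainder continues in force under Paragraph 4. That leaves Paragraph 3, Paragraph 4, and Paragraph 5 in effect. Paragraph 2 is among the inoperative provisions, so the answer is no.

No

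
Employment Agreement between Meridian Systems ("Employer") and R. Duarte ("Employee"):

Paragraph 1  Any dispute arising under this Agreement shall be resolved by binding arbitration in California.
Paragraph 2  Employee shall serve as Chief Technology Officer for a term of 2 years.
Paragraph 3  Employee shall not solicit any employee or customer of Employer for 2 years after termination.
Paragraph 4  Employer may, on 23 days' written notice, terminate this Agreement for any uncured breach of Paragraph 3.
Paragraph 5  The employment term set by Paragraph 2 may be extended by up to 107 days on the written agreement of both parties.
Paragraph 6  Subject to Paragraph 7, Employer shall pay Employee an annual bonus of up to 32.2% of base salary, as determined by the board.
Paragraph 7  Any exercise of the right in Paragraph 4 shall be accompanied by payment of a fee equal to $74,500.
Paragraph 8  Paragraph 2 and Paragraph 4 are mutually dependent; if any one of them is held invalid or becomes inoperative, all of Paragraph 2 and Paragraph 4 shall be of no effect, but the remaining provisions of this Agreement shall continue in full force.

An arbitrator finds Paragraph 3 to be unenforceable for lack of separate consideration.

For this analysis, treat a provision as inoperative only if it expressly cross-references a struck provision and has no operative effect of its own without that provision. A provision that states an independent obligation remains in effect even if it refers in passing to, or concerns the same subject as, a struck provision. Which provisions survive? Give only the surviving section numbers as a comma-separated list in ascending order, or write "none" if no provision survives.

1, 6, 8

Paragraph 3 is struck. Paragraph 4 operates only by reference to Paragraph 3, so it falls with Paragraph 3. Paragraph 7 operates only by reference to Paragraph 4, so it falls with Paragraph 4. Paragraph 6 mentions Paragraph 7 but its own obligation stands independently of Paragraph 7, so Paragraph 6 is not affected. Paragraph 8 declares Paragraph 2 and Paragraph 4 mutually dependent; since one of them has fallen, all of them are of no effect. That brings down Paragraph 2 as well. Paragraph 5 in turn depends solely on a provision now struck and likewise falls. The remainder continues in force under Paragraph 8. Paragraph 1, Paragraph 6, and Paragraph 8 remain in effect.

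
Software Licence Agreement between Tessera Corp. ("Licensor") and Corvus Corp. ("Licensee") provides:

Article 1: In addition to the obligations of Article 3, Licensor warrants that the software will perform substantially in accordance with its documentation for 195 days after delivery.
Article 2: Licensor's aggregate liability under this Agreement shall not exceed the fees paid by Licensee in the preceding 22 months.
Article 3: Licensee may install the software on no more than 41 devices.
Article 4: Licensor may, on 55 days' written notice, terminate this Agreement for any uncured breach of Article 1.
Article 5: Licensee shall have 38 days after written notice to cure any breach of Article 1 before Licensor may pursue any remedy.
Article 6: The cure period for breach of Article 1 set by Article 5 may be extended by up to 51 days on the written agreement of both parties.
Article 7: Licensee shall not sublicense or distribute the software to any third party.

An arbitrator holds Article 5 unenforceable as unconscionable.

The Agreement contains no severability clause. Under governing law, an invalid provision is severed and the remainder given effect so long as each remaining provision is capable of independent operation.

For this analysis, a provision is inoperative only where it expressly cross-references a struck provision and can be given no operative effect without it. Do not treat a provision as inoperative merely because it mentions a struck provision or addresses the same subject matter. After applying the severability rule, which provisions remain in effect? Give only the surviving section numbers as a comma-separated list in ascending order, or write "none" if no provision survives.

Article 5 is struck. Article 6 has no operative effect of its own apart from Article 5 and is therefore inoperative. Under the stated default rule, only provisions that cannot operate independently fall away; the rest are enforced. The provisions still in force are Article 1, Article 2, Article 3, Article 4, and Article 7.

1, 2, 3, 4, 7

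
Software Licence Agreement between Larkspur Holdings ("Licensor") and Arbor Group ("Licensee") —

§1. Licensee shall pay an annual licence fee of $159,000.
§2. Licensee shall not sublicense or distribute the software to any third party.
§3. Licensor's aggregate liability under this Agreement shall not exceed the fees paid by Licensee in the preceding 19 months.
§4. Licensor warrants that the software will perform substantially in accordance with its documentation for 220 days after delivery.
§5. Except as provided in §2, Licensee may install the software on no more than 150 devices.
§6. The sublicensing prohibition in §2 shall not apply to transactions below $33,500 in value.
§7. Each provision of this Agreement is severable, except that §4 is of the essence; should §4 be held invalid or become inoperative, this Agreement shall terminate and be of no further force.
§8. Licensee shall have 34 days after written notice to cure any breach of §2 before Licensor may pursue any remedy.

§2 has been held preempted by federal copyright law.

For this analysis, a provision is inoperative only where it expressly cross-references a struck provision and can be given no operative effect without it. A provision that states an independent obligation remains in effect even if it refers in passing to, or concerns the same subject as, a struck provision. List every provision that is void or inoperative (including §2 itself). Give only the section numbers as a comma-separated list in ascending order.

§2 is struck. §6 does nothing except set the carve-out from the sublicensing prohibition by reference to §2; with §2 gone it has no independent effect and is inoperative. §8 operates only by reference to §2, so it falls with §2. Although §5 refers to §2, its operative terms do not depend on §2, so it remains in effect. §7 makes §4 an essential term, but §4 is unaffected, so the severability proviso in §7 preserves the remaining provisions. That leaves §1, §3, §4, §5, and §7 in effect.

2, 6, 8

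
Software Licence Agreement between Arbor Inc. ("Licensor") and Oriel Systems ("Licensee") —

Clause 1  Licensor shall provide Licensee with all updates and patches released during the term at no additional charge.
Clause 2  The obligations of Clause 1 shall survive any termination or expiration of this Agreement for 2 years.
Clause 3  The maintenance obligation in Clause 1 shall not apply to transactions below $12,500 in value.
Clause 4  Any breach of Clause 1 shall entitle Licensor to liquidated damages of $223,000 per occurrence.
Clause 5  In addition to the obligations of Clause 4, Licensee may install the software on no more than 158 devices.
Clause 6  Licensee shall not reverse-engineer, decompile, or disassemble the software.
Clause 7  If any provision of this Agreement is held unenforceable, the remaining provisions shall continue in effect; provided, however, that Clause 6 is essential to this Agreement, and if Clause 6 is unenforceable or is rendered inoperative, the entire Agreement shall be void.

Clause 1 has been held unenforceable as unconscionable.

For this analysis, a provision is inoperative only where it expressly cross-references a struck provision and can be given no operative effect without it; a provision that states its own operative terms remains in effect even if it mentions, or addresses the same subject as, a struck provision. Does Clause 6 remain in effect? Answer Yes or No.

Clause 1 is struck. Clause 2 has no operative effect of its own apart from Clause 1 and is therefore inoperative. The whole of Clause 3 is the carve-out from the maintenance obligation, defined by reference to Clause 1, so Clause 3 cannot stand once Clause 1 is removed. Clause 4 does nothing except set the liquidated-damages amount by reference to Clause 1; with Clause 1 gone it has no independent effect and is inoperative. Clause 5 mentions Clause 4 but its own obligation stands independently of Clause 4, so Clause 5 is not affected. Clause 7 makes Clause 6 an essential term, but Clause 6 is unaffected, so the severability proviso in Clause 7 preserves the remaining provisions. That leaves Clause 5, Clause 6, and Clause 7 in effect. Clause 6 is among the surviving provisions, so the answer is yes.

Yes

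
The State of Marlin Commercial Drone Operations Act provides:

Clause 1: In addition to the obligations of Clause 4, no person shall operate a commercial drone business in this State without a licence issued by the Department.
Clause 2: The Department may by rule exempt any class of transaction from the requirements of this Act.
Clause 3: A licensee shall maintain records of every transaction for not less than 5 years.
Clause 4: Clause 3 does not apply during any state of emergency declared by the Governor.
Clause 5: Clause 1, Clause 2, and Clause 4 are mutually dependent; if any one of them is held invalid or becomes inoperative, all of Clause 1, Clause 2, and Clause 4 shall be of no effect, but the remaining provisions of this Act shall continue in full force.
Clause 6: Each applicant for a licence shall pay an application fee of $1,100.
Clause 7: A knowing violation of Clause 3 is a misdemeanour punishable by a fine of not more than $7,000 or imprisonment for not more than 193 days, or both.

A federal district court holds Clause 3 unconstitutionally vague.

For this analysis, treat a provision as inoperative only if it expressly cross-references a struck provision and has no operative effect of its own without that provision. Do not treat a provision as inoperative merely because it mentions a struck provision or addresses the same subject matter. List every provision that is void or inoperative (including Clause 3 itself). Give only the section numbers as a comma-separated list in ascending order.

1, 2, 3, 4, 7

Clause 3 is struck. Clause 4 operates only by reference to Clause 3, so it falls with Clause 3. Clause 7 merely fixes the criminal penalty for violating Clause 3; with Clause 3 gone it has nothing to operate on and falls away. Clause 5 declares Clause 1, Clause 2, and Clause 4 mutually dependent; since one of them has fallen, all of them are of no effect. That brings down Clause 1 and Clause 2 as well. The remainder continues in force under Clause 5. That leaves Clause 5 and Clause 6 in effect.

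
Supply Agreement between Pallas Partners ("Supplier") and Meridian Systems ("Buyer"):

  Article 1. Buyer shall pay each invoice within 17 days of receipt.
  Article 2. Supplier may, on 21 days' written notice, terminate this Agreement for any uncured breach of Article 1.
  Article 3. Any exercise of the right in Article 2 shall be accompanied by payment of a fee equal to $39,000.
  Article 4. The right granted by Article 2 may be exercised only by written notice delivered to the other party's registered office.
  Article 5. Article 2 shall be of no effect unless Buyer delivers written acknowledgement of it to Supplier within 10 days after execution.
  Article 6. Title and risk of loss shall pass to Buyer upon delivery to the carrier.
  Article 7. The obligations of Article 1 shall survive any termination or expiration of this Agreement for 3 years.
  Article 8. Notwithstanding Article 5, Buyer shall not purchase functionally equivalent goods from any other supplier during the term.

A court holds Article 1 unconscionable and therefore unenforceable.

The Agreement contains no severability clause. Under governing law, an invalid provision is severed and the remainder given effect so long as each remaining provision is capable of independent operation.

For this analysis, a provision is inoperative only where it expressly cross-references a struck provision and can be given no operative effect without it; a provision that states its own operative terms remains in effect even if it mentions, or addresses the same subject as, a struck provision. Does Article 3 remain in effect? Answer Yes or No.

Article 1 is struck. Article 2 has no operative effect of its own apart from Article 1 and is therefore inoperative. The only function of Article 7 is the survival period for Article 1, so it cannot stand once Article 1 is removed. Article 3 operates only by reference to Article 2, so it falls with Article 2. The only function of Article 4 is the notice requirement for Article 2, so it cannot stand once Article 2 is removed. Article 5 operates only by reference to Article 2, so it falls with Article 2. Although Article 8 refers to Article 5, its operative terms do not depend on Article 5, so it remains in effect. With no severability clause, the stated default rule severs what cannot stand and enforces each remaining provision that can operate on its own. Article 6 and Article 8 remain in effect. Article 3 is among the inoperative provisions, so the answer is no.

No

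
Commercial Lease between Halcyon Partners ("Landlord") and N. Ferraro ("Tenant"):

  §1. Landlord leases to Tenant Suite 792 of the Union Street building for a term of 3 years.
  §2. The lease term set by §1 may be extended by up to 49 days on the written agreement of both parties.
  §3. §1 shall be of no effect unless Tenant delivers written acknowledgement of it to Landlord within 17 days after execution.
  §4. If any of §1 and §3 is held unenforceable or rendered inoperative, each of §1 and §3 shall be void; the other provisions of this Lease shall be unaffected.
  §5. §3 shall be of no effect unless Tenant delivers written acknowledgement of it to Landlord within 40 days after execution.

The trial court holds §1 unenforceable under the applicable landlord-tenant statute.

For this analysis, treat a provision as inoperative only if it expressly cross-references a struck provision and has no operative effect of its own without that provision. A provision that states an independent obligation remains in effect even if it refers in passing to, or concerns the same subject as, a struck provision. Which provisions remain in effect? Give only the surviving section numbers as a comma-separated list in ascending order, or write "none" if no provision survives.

4

§1 is struck. The whole of §2 is the extension of the lease term, defined by reference to §1, so §2 cannot stand once §1 is removed. §3 has no operative effect of its own apart from §1 and is therefore inoperative. §5 operates only by reference to §3, so it falls with §3. §4 declares §1 and §3 mutually dependent; since one of them has fallen, all of them are of no effect. The remainder continues in force under §4. Only §4 remains in effect.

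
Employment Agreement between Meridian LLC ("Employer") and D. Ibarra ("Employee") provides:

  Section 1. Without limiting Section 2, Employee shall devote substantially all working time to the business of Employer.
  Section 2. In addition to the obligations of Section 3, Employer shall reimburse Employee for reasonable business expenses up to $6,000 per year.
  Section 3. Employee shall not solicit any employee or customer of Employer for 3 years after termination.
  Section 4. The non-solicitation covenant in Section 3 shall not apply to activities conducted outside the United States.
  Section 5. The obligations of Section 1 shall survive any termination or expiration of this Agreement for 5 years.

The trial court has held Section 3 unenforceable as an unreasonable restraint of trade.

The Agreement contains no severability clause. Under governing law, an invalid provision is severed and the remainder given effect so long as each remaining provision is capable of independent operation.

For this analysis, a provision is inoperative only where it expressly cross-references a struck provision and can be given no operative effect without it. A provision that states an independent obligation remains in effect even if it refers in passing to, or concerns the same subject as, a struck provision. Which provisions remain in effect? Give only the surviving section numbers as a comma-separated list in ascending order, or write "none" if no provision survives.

1, 2, 5

Section 3 is struck. Section 4 has no operative effect of its own apart from Section 3 and is therefore inoperative. Section 2 mentions Section 3 but its own obligation stands independently of Section 3, so Section 2 is not affected. Under the stated default rule, only provisions that cannot operate independently fall away; the rest are enforced. The provisions still in force are Section 1, Section 2, and Section 5.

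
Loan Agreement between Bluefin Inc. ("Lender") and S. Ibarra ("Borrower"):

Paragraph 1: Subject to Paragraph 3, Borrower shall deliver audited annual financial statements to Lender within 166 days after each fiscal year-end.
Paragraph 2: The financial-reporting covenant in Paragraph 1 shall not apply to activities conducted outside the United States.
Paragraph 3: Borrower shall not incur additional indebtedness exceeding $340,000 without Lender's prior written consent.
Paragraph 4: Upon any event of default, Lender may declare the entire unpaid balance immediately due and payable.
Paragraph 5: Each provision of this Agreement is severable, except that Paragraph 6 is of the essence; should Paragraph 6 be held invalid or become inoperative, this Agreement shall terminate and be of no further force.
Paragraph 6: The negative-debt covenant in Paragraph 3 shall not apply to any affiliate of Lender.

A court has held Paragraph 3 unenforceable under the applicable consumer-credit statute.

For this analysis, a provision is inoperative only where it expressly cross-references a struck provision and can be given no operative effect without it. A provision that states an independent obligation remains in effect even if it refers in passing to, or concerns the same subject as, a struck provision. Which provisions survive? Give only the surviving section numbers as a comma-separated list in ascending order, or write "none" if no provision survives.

Paragraph 3 is struck. Paragraph 6 operates only by reference to Paragraph 3, so it falls with Paragraph 3. Paragraph 5 makes Paragraph 6 an essential term, and Paragraph 6 has been rendered inoperative by the cascade; under Paragraph 5, the entire Agreement is therefore void. No provision of the Agreement survives.

none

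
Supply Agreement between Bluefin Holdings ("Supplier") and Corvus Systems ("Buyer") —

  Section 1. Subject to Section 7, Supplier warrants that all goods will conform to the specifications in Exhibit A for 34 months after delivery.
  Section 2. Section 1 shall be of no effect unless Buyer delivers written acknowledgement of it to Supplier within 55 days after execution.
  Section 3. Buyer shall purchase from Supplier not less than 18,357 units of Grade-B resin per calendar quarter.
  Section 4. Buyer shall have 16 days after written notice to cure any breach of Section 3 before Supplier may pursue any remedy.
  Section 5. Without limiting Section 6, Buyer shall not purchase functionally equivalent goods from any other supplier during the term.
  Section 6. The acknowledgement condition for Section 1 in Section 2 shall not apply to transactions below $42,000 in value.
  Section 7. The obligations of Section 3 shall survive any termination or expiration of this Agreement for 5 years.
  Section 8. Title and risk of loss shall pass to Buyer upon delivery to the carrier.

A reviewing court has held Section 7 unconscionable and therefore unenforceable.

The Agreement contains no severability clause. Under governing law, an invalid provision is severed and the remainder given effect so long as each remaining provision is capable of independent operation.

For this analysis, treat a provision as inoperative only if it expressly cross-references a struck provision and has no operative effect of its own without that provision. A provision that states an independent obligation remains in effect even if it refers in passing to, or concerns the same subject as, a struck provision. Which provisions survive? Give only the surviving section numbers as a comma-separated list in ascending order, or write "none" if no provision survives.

1, 2, 3, 4, 5, 6, 8

Section 7 is struck. Although Section 1 refers to Section 7, its operative terms do not depend on Section 7, so it remains in effect. No other provision's operative terms depend on Section 7. Under the stated default rule, only provisions that cannot operate independently fall away; the rest are enforced. That leaves Section 1, Section 2, Section 3, Section 4, Section 5, Section 6, and Section 8 in effect.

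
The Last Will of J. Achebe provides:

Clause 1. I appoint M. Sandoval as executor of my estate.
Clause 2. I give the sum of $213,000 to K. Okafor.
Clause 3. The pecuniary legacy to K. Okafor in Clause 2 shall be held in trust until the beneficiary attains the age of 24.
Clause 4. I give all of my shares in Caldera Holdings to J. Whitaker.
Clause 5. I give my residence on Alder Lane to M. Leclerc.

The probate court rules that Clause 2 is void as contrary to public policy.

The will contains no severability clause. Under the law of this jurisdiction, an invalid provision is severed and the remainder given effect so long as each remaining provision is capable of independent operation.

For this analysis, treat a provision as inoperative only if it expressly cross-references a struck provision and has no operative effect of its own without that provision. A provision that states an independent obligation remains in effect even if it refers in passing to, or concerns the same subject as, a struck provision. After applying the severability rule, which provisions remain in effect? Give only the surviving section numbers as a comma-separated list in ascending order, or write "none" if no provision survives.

Clause 2 is struck. Clause 3 has no operative effect of its own apart from Clause 2 and is therefore inoperative. With no severability clause, the stated default rule severs what cannot stand and enforces each remaining provision that can operate on its own. Clause 1, Clause 4, and Clause 5 remain in effect.

1, 4, 5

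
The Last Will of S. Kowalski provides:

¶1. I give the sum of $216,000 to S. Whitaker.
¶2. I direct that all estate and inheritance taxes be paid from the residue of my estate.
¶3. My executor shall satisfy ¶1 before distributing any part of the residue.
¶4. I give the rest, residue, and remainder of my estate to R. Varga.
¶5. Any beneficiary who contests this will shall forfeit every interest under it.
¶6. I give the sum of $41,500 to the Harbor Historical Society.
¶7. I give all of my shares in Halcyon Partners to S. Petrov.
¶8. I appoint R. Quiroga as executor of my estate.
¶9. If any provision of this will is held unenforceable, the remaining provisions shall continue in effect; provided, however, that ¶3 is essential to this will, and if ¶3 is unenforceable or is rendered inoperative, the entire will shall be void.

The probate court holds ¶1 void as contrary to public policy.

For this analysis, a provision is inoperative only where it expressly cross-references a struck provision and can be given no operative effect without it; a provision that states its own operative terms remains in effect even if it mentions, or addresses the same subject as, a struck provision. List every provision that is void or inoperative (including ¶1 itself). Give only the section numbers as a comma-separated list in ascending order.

¶1 is struck. ¶3 merely fixes the priority direction for ¶1; with ¶1 gone it has nothing to operate on and falls away. ¶9 makes ¶3 an essential term, and ¶3 has been rendered inoperative by the cascade; under ¶9, the entire will is therefore void. No provision of the will survives.

1, 2, 3, 4, 5, 6, 7, 8, 9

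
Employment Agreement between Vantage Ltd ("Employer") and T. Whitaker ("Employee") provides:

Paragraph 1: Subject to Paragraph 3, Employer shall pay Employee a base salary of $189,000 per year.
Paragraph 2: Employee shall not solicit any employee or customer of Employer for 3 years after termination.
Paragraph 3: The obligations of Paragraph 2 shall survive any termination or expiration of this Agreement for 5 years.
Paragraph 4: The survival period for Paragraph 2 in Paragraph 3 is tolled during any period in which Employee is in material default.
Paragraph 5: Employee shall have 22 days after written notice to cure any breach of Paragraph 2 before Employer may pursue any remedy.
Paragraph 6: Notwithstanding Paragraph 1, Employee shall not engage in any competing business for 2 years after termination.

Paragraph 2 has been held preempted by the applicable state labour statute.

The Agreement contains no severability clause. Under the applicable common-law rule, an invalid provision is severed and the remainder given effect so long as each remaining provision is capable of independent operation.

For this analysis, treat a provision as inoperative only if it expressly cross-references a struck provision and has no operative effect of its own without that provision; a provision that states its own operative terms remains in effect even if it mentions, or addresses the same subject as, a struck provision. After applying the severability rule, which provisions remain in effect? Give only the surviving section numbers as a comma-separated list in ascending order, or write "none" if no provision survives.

1, 6

Paragraph 2 is struck. Paragraph 3 operates only by reference to Paragraph 2, so it falls with Paragraph 2. The only function of Paragraph 5 is the cure period for breach of Paragraph 2, so it cannot stand once Paragraph 2 is removed. Paragraph 4 operates only by reference to Paragraph 3, so it falls with Paragraph 3. Although Paragraph 1 refers to Paragraph 3, its operative terms do not depend on Paragraph 3, so it remains in effect. With no severability clause, the stated default rule severs what cannot stand and enforces each remaining provision that can operate on its own. The provisions still in force are Paragraph 1 and Paragraph 6.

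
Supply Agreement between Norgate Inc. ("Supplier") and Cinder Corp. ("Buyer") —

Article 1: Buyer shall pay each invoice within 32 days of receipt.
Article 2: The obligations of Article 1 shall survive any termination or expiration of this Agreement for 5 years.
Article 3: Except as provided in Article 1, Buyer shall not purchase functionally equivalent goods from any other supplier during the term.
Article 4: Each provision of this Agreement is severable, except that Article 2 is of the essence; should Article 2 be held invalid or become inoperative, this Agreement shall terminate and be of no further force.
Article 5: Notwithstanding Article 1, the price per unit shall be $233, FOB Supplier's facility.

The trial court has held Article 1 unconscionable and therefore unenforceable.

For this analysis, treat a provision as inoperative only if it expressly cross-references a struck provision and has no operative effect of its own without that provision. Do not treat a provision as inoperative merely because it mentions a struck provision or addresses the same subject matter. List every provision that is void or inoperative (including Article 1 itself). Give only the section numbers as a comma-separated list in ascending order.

Article 1 is struck. Article 2 merely fixes the survival period for Article 1; with Article 1 gone it has nothing to operate on and falls away. Article 4 makes Article 2 an essential term, and Article 2 has been rendered inoperative by the cascade; under Article 4, the entire Agreement is therefore void. No provision of the Agreement survives.

1, 2, 3, 4, 5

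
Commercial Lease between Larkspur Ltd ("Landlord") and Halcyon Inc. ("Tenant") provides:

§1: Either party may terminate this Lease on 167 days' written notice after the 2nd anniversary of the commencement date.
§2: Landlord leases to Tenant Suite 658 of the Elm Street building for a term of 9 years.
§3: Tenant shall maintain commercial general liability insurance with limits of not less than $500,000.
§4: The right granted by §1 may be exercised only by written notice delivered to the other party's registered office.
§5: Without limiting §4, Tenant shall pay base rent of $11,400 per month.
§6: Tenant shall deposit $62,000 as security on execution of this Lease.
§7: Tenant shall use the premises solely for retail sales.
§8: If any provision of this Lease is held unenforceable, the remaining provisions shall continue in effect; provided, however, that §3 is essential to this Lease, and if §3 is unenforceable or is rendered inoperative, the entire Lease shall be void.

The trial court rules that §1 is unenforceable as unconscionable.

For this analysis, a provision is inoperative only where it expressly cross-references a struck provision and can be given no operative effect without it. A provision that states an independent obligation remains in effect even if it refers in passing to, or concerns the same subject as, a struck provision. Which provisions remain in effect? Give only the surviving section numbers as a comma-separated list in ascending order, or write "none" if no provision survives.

§1 is struck. The only function of §4 is the notice requirement for §1, so it cannot stand once §1 is removed. §5 mentions §4 but its own obligation stands independently of §4, so §5 is not affected. §8 makes §3 an essential term, but §3 is unaffected, so the severability proviso in §8 preserves the remaining provisions. That leaves §2, §3, §5, §6, §7, and §8 in effect.

2, 3, 5, 6, 7, 8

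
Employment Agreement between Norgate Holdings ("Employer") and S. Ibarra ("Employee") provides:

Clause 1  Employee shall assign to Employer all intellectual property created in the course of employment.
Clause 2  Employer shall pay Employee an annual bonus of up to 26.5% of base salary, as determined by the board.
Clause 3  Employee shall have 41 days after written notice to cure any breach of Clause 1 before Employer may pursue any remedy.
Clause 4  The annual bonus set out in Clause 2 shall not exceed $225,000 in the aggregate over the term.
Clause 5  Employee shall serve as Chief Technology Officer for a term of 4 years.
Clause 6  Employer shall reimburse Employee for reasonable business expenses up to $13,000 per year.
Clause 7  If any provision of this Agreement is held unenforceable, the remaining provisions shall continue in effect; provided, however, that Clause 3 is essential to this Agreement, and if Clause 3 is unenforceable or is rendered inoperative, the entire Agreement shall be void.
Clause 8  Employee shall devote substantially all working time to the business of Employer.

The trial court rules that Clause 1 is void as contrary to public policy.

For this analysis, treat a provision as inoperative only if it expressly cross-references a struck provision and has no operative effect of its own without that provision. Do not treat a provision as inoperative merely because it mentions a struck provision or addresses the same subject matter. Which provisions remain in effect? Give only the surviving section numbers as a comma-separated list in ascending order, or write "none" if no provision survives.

Clause 1 is struck. Clause 3 has no operative effect of its own apart from Clause 1 and is therefore inoperative. Clause 7 makes Clause 3 an essential term, and Clause 3 has been rendered inoperative by the cascade; under Clause 7, the entire Agreement is therefore void. No provision of the Agreement survives.

none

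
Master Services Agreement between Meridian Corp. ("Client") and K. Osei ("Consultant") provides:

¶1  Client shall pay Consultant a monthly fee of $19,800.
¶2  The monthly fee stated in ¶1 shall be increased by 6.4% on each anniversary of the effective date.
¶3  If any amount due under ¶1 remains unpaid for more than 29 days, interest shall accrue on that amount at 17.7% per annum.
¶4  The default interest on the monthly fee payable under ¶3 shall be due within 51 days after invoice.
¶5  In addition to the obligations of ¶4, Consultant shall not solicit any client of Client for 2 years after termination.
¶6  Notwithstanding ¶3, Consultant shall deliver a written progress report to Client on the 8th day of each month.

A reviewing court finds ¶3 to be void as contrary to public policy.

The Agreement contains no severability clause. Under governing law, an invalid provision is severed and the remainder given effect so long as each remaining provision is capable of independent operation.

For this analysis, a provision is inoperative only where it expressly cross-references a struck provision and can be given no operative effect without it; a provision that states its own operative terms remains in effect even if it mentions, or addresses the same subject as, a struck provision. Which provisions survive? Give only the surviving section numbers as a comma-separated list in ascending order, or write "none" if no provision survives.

1, 2, 5, 6

¶3 is struck. ¶4 has no operative effect of its own apart from ¶3 and is therefore inoperative. Although ¶5 refers to ¶4, its operative terms do not depend on ¶4, so it remains in effect. Although ¶6 refers to ¶3, its operative terms do not depend on ¶3, so it remains in effect. With no severability clause, the stated default rule severs what cannot stand and enforces each remaining provision that can operate on its own. The provisions still in force are ¶1, ¶2, ¶5, and ¶6.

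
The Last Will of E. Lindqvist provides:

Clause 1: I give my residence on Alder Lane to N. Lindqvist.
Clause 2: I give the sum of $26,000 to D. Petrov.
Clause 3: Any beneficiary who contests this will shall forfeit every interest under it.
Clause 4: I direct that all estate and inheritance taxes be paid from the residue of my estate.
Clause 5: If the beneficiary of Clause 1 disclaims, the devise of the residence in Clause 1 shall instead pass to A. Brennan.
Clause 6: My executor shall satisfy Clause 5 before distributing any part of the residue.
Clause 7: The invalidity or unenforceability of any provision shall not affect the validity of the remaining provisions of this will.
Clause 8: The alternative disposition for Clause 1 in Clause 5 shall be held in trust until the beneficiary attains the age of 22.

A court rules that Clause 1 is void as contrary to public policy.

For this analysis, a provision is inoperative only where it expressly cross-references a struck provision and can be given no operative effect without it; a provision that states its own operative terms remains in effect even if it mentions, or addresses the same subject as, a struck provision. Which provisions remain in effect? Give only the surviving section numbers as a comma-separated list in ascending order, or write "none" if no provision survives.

2, 3, 4, 7

Clause 1 is struck. Clause 5 has no operative effect of its own apart from Clause 1 and is therefore inoperative. Clause 6 operates only by reference to Clause 5, so it falls with Clause 5. Clause 8 merely fixes the trust for Clause 5; with Clause 5 gone it has nothing to operate on and falls away. Clause 7 is a severability clause and preserves every provision that can still be given independent effect. That leaves Clause 2, Clause 3, Clause 4, and Clause 7 in effect.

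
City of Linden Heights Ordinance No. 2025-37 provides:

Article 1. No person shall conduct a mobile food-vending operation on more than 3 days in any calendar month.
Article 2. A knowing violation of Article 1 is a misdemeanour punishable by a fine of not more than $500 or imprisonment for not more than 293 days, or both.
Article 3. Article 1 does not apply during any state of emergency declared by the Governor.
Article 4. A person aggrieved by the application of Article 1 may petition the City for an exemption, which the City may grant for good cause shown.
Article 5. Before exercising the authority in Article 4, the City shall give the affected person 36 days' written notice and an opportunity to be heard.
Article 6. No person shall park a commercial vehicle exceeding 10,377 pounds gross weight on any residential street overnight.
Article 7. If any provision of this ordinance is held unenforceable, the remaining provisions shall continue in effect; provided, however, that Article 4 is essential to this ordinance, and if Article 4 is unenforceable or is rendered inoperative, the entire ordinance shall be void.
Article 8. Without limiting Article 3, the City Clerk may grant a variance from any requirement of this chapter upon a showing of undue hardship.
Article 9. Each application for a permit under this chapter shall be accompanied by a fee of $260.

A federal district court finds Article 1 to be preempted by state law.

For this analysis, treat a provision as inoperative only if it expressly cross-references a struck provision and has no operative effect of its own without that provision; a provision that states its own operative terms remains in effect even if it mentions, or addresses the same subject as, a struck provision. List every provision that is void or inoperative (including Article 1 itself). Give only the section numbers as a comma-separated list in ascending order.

1, 2, 3, 4, 5, 6, 7, 8, 9

Article 1 is struck. Article 2 merely fixes the criminal penalty for violating Article 1; with Article 1 gone it has nothing to operate on and falls away. The only function of Article 3 is the emergency suspension of Article 1, so it cannot stand once Article 1 is removed. Article 4 operates only by reference to Article 1, so it falls with Article 1. Article 5 merely fixes the notice-and-hearing requirement for Article 4; with Article 4 gone it has nothing to operate on and falls away. Article 7 makes Article 4 an essential term, and Article 4 has been rendered inoperative by the cascade; under Article 7, the entire ordinance is therefore void. No provision of the ordinance survives.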